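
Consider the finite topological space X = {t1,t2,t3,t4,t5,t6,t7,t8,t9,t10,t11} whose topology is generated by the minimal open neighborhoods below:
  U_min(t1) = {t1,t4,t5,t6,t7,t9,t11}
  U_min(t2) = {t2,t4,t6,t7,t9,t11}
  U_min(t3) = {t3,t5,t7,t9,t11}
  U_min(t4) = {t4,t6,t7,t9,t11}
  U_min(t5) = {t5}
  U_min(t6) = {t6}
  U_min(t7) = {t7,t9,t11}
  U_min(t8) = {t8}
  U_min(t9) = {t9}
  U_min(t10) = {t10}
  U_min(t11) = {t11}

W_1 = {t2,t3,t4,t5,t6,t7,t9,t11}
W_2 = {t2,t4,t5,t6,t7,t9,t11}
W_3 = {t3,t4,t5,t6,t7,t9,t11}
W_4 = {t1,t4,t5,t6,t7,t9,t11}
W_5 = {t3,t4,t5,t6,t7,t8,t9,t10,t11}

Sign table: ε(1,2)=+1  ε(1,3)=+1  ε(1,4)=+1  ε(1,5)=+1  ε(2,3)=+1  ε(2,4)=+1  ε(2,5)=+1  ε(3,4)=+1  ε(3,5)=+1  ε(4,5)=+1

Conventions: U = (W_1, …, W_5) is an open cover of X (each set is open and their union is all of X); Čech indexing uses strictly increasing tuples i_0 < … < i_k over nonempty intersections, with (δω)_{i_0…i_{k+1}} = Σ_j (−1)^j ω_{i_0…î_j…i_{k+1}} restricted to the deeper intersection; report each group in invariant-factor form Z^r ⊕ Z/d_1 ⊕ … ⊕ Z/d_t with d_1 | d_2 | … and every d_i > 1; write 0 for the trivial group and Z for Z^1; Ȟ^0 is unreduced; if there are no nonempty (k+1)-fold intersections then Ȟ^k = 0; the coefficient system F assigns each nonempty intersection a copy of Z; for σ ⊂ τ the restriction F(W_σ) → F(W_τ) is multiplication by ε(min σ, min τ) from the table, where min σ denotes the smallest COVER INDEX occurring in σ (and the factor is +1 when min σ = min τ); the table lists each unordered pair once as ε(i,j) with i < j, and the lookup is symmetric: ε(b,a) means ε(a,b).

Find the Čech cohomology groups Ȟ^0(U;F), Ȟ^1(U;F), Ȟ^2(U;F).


nerve simplices:
  W12={t2,t4,t5,t6,t7,t9,t11} W13={t3,t4,t5,t6,t7,t9,t11} W14={t4,t5,t6,t7,t9,t11} W15={t3,t4,t5,t6,t7,t9,t11} W23={t4,t5,t6,t7,t9,t11} W24={t4,t5,t6,t7,t9,t11} W25={t4,t5,t6,t7,t9,t11} W34={t4,t5,t6,t7,t9,t11} W35={t3,t4,t5,t6,t7,t9,t11} W45={t4,t5,t6,t7,t9,t11}
  W123={t4,t5,t6,t7,t9,t11} W124={t4,t5,t6,t7,t9,t11} W125={t4,t5,t6,t7,t9,t11} W134={t4,t5,t6,t7,t9,t11} W135={t3,t4,t5,t6,t7,t9,t11} W145={t4,t5,t6,t7,t9,t11} W234={t4,t5,t6,t7,t9,t11} W235={t4,t5,t6,t7,t9,t11} W245={t4,t5,t6,t7,t9,t11} W345={t4,t5,t6,t7,t9,t11}
  W1234={t4,t5,t6,t7,t9,t11} W1235={t4,t5,t6,t7,t9,t11} W1245={t4,t5,t6,t7,t9,t11} W1345={t4,t5,t6,t7,t9,t11} W2345={t4,t5,t6,t7,t9,t11}
  W12345={t4,t5,t6,t7,t9,t11}
C dims 5,10,10,5; δ0: rk 4, SNF 1^4; δ1: rk 6, SNF 1^6; δ2: rk 4, SNF 1^4
degree 0: 5−4−0 = 1 → Ȟ^0 ≅ Z
degree 1: 10−6−4 = 0 → Ȟ^1 ≅ 0
degree 2: 10−4−6 = 0 → Ȟ^2 ≅ 0

Ȟ^0(U;F) ≅ Z,  Ȟ^1(U;F) ≅ 0,  Ȟ^2(U;F) ≅ 0


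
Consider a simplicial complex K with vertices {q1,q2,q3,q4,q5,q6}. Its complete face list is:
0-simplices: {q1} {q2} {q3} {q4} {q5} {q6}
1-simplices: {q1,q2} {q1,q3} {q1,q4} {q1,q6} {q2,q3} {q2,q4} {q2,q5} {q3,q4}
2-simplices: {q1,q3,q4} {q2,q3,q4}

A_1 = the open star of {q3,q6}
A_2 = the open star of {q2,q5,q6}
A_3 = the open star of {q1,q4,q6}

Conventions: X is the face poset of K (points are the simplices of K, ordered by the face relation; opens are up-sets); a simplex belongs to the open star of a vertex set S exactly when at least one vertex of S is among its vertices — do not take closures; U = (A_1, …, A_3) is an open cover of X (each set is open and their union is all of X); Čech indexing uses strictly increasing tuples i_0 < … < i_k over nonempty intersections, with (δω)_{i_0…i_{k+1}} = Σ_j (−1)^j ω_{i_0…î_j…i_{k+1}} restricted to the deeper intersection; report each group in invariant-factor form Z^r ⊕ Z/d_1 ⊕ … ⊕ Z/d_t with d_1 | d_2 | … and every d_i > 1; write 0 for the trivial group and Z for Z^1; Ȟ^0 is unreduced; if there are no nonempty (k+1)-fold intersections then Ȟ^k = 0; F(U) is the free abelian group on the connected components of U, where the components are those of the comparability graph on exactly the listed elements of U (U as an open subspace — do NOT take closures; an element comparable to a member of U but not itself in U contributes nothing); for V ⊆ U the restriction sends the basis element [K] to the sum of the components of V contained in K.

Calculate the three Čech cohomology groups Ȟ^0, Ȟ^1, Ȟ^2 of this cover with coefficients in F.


Ȟ^0 ≅ Z,  Ȟ^1 ≅ Z,  Ȟ^2 ≅ 0

nerve of the cover:
  A1={{q3},{q6},{q1,q3},{q1,q6},{q2,q3},{q3,q4},{q1,q3,q4},{q2,q3,q4}} A2={{q2},{q5},{q6},{q1,q2},{q1,q6},{q2,q3},{q2,q4},{q2,q5},{q2,q3,q4}} A3={{q1},{q4},{q6},{q1,q2},{q1,q3},{q1,q4},{q1,q6},{q2,q4},{q3,q4},{q1,q3,q4},{q2,q3,q4}}
  A12={{q6},{q1,q6},{q2,q3},{q2,q3,q4}} A13={{q6},{q1,q3},{q1,q6},{q3,q4},{q1,q3,q4},{q2,q3,q4}} A23={{q6},{q1,q2},{q1,q6},{q2,q4},{q2,q3,q4}}
  A123={{q6},{q1,q6},{q2,q3,q4}}
components per intersection:
  A1: {{q3},{q1,q3},{q2,q3},{q3,q4},{q1,q3,q4},{q2,q3,q4}} {{q6},{q1,q6}}
  A2: {{q2},{q5},{q1,q2},{q2,q3},{q2,q4},{q2,q5},{q2,q3,q4}} {{q6},{q1,q6}}
  A3: {{q1},{q4},{q6},{q1,q2},{q1,q3},{q1,q4},{q1,q6},{q2,q4},{q3,q4},{q1,q3,q4},{q2,q3,q4}}
  A12: {{q6},{q1,q6}} {{q2,q3},{q2,q3,q4}}
  A13: {{q6},{q1,q6}} {{q1,q3},{q3,q4},{q1,q3,q4},{q2,q3,q4}}
  A23: {{q6},{q1,q6}} {{q1,q2}} {{q2,q4},{q2,q3,q4}}
  A123: {{q6},{q1,q6}} {{q2,q3,q4}}
C dims 5,7,2; δ0: rk 4, SNF 1^4; δ1: rk 2, SNF 1^2
Ȟ^0 = (5 − 4) − 0 = 1, so Ȟ^0 ≅ Z
Ȟ^1 = (7 − 2) − 4 = 1, so Ȟ^1 ≅ Z
Ȟ^2 = (2 − 0) − 2 = 0, so Ȟ^2 ≅ 0


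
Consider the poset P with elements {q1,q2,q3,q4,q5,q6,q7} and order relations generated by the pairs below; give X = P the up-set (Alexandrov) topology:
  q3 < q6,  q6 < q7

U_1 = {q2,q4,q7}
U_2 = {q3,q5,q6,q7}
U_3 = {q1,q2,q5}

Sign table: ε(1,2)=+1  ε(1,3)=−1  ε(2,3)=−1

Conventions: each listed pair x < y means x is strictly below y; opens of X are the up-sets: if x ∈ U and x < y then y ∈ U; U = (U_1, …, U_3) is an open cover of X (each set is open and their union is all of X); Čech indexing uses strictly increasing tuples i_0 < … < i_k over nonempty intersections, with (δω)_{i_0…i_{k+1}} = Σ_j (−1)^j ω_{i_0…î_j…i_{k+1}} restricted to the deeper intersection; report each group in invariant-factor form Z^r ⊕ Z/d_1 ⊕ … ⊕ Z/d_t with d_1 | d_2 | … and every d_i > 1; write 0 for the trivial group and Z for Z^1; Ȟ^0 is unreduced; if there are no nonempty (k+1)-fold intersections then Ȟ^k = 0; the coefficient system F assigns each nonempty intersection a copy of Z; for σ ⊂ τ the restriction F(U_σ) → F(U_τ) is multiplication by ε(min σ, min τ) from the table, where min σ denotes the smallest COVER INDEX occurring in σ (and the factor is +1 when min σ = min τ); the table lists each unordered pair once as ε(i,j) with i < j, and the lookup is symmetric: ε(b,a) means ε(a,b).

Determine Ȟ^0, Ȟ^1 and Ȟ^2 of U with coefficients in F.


nerve of the cover:
  U12={q7} U13={q2} U23={q5}
C dims 3,3; δ0: rk 2, SNF 1^2
Ȟ^0 = (3 − 2) − 0 = 1, so Ȟ^0 ≅ Z
Ȟ^1 = (3 − 0) − 2 = 1, so Ȟ^1 ≅ Z
Ȟ^2 = (0 − 0) − 0 = 0, so Ȟ^2 ≅ 0

Ȟ^0(U;F) ≅ Z; Ȟ^1(U;F) ≅ Z; Ȟ^2(U;F) ≅ 0


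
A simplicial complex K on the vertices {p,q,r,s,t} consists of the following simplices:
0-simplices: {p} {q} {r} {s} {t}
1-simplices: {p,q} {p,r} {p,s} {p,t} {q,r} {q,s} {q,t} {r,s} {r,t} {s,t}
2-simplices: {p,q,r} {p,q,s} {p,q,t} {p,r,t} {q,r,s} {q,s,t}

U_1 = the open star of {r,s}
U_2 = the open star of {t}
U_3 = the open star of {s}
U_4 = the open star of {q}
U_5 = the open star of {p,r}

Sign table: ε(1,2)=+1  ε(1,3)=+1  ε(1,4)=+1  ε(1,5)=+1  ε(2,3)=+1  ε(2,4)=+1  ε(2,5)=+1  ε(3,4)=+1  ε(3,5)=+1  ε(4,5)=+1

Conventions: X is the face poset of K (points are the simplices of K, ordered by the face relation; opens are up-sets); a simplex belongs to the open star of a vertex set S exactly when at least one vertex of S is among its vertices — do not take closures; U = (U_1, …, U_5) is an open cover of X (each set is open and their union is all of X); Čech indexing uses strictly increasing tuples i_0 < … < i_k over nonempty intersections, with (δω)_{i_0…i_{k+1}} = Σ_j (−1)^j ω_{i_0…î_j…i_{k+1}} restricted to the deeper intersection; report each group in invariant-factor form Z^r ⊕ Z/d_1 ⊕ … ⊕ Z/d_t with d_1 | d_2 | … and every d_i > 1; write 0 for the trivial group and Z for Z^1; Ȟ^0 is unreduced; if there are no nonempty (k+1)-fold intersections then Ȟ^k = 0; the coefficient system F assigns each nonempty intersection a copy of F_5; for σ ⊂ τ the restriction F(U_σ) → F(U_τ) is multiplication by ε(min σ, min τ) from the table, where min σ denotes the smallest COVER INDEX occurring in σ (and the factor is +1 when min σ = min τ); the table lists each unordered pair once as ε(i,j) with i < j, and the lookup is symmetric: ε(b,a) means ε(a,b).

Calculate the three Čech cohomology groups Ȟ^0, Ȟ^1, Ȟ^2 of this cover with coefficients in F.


Ȟ^0 ≅ Z/5, Ȟ^1 ≅ 0 and Ȟ^2 ≅ Z/5

nonempty overlaps:
  U1={{r},{s},{p,r},{p,s},{q,r},{q,s},{r,s},{r,t},{s,t},{p,q,r},{p,q,s},{p,r,t},{q,r,s},{q,s,t}} U2={{t},{p,t},{q,t},{r,t},{s,t},{p,q,t},{p,r,t},{q,s,t}} U3={{s},{p,s},{q,s},{r,s},{s,t},{p,q,s},{q,r,s},{q,s,t}} U4={{q},{p,q},{q,r},{q,s},{q,t},{p,q,r},{p,q,s},{p,q,t},{q,r,s},{q,s,t}} U5={{p},{r},{p,q},{p,r},{p,s},{p,t},{q,r},{r,s},{r,t},{p,q,r},{p,q,s},{p,q,t},{p,r,t},{q,r,s}}
  U12={{r,t},{s,t},{p,r,t},{q,s,t}} U13={{s},{p,s},{q,s},{r,s},{s,t},{p,q,s},{q,r,s},{q,s,t}} U14={{q,r},{q,s},{p,q,r},{p,q,s},{q,r,s},{q,s,t}} U15={{r},{p,r},{p,s},{q,r},{r,s},{r,t},{p,q,r},{p,q,s},{p,r,t},{q,r,s}} U23={{s,t},{q,s,t}} U24={{q,t},{p,q,t},{q,s,t}} U25={{p,t},{r,t},{p,q,t},{p,r,t}} U34={{q,s},{p,q,s},{q,r,s},{q,s,t}} U35={{p,s},{r,s},{p,q,s},{q,r,s}} U45={{p,q},{q,r},{p,q,r},{p,q,s},{p,q,t},{q,r,s}}
  U123={{s,t},{q,s,t}} U124={{q,s,t}} U125={{r,t},{p,r,t}} U134={{q,s},{p,q,s},{q,r,s},{q,s,t}} U135={{p,s},{r,s},{p,q,s},{q,r,s}} U145={{q,r},{p,q,r},{p,q,s},{q,r,s}} U234={{q,s,t}} U245={{p,q,t}} U345={{p,q,s},{q,r,s}}
  U1234={{q,s,t}} U1345={{p,q,s},{q,r,s}}
C dims 5,10,9,2; δ0: rk_F5 4; δ1: rk_F5 6; δ2: rk_F5 2
degree 0: 5−4−0 = 1 → Ȟ^0 ≅ Z/5
degree 1: 10−6−4 = 0 → Ȟ^1 ≅ 0
degree 2: 9−2−6 = 1 → Ȟ^2 ≅ Z/5


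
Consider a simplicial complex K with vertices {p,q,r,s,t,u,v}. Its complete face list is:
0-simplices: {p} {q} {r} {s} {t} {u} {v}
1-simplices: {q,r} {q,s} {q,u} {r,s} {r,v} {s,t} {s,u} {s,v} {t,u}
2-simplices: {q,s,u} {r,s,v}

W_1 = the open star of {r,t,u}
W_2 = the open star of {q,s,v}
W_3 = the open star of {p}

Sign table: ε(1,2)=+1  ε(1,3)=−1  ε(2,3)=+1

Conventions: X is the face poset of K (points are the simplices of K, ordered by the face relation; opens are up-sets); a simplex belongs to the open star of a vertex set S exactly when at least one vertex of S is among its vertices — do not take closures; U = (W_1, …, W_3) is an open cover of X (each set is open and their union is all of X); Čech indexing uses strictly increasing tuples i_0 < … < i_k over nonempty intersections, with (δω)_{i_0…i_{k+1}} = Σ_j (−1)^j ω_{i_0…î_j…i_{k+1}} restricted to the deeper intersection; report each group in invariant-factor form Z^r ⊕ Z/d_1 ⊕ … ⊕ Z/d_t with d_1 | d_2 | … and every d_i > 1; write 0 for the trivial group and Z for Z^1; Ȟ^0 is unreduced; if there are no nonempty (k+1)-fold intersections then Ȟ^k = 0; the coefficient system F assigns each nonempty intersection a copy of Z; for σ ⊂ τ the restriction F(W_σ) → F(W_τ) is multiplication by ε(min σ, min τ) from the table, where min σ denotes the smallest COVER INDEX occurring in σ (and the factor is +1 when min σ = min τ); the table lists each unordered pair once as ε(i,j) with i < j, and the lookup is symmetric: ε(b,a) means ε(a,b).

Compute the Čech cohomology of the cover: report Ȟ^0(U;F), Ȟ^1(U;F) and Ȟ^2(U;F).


cover nerve:
  W1={{r},{t},{u},{q,r},{q,u},{r,s},{r,v},{s,t},{s,u},{t,u},{q,s,u},{r,s,v}} W2={{q},{s},{v},{q,r},{q,s},{q,u},{r,s},{r,v},{s,t},{s,u},{s,v},{q,s,u},{r,s,v}} W3={{p}}
  W12={{q,r},{q,u},{r,s},{r,v},{s,t},{s,u},{q,s,u},{r,s,v}}
C dims 3,1; δ0: rk 1, SNF 1^1
Ȟ^0: (3−1)−0=2 ⇒ Z^2
Ȟ^1: (1−0)−1=0 ⇒ 0
Ȟ^2: (0−0)−0=0 ⇒ 0

Ȟ^0 = Z^2, Ȟ^1 = 0, Ȟ^2 = 0


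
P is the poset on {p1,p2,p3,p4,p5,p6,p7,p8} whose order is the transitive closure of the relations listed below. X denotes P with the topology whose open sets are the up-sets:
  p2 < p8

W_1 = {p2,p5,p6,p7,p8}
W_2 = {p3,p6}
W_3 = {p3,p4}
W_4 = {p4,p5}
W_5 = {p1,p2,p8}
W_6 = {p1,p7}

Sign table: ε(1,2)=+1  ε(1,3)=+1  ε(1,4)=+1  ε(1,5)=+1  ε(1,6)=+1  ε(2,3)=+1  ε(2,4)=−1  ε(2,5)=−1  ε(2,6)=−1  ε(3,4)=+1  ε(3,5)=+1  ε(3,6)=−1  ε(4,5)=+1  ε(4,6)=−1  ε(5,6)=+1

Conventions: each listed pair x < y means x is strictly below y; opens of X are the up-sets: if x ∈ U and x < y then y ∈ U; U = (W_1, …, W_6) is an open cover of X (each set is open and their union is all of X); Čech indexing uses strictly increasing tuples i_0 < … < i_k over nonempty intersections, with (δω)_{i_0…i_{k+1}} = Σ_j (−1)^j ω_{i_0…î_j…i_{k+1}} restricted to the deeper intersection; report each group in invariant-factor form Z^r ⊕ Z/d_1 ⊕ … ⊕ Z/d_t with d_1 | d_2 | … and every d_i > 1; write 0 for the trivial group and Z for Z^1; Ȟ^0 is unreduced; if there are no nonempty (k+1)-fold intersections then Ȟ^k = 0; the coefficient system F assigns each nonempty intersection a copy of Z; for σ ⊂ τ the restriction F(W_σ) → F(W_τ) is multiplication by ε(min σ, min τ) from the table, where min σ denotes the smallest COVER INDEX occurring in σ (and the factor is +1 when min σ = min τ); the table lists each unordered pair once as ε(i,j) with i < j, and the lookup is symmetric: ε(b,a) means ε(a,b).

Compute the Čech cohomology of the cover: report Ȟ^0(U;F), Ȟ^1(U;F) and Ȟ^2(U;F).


nerve simplices:
  W12={p6} W14={p5} W15={p2,p8} W16={p7} W23={p3} W34={p4} W56={p1}
C dims 6,7; δ0: rk 5, SNF 1^5
degree 0: 6−5−0 = 1 → Ȟ^0 ≅ Z
degree 1: 7−0−5 = 2 → Ȟ^1 ≅ Z^2
degree 2: 0−0−0 = 0 → Ȟ^2 ≅ 0

Ȟ^0 = Z; Ȟ^1 = Z^2; Ȟ^2 = 0


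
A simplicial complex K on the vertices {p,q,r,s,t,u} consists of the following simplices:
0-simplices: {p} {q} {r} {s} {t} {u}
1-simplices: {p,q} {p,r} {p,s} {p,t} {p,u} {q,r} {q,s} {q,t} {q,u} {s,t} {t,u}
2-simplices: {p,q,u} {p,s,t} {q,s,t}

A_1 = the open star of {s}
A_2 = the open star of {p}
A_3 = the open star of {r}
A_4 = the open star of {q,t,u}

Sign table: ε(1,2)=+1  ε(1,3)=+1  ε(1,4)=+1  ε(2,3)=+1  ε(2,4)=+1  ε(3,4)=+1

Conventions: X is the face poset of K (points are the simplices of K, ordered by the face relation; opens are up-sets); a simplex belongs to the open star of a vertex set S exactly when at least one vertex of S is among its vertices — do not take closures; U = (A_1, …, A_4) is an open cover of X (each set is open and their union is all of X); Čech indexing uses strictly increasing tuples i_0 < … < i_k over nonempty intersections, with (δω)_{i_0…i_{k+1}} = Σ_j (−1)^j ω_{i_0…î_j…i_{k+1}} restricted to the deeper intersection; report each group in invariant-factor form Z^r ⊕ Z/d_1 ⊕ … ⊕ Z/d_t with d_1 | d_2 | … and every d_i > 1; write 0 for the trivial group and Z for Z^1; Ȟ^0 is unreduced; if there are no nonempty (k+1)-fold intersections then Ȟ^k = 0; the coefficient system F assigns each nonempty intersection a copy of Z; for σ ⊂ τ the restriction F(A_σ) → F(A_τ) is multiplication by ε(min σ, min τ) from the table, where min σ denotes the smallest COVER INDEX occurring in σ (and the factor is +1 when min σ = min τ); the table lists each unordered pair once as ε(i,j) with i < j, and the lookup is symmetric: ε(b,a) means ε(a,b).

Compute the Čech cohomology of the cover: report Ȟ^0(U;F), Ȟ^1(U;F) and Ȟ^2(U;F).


Ȟ^0(U;F) ≅ Z, Ȟ^1(U;F) ≅ Z and Ȟ^2(U;F) ≅ 0

cover nerve:
  A1={{s},{p,s},{q,s},{s,t},{p,s,t},{q,s,t}} A2={{p},{p,q},{p,r},{p,s},{p,t},{p,u},{p,q,u},{p,s,t}} A3={{r},{p,r},{q,r}} A4={{q},{t},{u},{p,q},{p,t},{p,u},{q,r},{q,s},{q,t},{q,u},{s,t},{t,u},{p,q,u},{p,s,t},{q,s,t}}
  A12={{p,s},{p,s,t}} A14={{q,s},{s,t},{p,s,t},{q,s,t}} A23={{p,r}} A24={{p,q},{p,t},{p,u},{p,q,u},{p,s,t}} A34={{q,r}}
  A124={{p,s,t}}
C dims 4,5,1; δ0: rk 3, SNF 1^3; δ1: rk 1, SNF 1^1
Ȟ^0: (4−3)−0=1 ⇒ Z
Ȟ^1: (5−1)−3=1 ⇒ Z
Ȟ^2: (1−0)−1=0 ⇒ 0


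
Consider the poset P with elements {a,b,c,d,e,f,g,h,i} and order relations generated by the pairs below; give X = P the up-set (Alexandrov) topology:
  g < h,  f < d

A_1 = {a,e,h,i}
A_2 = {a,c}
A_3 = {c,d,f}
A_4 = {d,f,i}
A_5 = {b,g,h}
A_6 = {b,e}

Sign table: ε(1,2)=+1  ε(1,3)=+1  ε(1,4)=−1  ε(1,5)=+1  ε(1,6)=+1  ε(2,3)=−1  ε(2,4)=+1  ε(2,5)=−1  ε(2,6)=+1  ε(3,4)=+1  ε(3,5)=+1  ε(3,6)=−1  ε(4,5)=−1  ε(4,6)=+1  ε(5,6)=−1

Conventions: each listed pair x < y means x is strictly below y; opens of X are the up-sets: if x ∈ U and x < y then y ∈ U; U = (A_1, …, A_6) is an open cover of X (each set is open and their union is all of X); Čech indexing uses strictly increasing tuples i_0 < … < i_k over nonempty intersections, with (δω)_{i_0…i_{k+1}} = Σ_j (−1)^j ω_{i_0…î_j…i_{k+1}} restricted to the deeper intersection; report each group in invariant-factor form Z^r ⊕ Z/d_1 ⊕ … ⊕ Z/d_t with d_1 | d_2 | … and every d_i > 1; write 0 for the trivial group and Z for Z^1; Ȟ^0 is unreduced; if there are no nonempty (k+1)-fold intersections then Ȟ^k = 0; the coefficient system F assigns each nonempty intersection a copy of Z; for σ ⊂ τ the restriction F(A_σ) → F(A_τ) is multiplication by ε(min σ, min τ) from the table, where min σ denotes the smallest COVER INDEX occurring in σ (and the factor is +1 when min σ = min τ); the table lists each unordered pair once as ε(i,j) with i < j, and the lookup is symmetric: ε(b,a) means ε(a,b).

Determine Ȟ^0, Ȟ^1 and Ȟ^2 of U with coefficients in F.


cover nerve:
  A12={a} A14={i} A15={h} A16={e} A23={c} A34={d,f} A56={b}
C dims 6,7; δ0: rk 6, SNF 1^5·2
Ȟ^0: (6−6)−0=0 ⇒ 0
Ȟ^1: (7−0)−6=1 plus torsion [2] ⇒ Z ⊕ Z/2
Ȟ^2: (0−0)−0=0 ⇒ 0

Ȟ^0 ≅ 0, Ȟ^1 ≅ Z ⊕ Z/2, Ȟ^2 ≅ 0


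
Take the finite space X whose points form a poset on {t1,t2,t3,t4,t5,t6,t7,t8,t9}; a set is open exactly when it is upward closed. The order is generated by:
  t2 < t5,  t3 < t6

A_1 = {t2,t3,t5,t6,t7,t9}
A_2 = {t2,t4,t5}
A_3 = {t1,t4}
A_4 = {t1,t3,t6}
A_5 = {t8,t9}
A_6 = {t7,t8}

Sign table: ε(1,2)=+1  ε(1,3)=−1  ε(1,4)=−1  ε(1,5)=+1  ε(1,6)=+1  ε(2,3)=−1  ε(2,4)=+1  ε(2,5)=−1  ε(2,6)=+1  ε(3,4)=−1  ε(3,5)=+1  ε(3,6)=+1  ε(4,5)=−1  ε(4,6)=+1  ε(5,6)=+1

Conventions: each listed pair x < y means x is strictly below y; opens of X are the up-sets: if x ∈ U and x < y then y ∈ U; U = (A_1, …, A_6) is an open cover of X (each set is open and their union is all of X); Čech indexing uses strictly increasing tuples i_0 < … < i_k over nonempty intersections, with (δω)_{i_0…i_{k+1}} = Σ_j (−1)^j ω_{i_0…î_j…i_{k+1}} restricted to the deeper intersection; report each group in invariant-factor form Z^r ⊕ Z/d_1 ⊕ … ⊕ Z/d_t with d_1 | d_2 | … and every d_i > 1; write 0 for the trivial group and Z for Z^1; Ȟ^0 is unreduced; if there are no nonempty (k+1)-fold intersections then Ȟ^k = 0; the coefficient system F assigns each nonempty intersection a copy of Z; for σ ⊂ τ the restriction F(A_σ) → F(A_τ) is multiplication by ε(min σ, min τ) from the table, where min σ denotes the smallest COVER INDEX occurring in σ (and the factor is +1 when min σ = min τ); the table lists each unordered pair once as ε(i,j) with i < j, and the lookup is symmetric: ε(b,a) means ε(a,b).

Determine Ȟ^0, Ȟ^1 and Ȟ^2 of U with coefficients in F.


nonempty overlaps:
  A12={t2,t5} A14={t3,t6} A15={t9} A16={t7} A23={t4} A34={t1} A56={t8}
C dims 6,7; δ0: rk 6, SNF 1^5·2
degree 0: 6−6−0 = 0 → Ȟ^0 ≅ 0
degree 1: 7−0−6 = 1 plus torsion [2] → Ȟ^1 ≅ Z ⊕ Z/2
degree 2: 0−0−0 = 0 → Ȟ^2 ≅ 0

Ȟ^0 = 0, Ȟ^1 = Z ⊕ Z/2, Ȟ^2 = 0


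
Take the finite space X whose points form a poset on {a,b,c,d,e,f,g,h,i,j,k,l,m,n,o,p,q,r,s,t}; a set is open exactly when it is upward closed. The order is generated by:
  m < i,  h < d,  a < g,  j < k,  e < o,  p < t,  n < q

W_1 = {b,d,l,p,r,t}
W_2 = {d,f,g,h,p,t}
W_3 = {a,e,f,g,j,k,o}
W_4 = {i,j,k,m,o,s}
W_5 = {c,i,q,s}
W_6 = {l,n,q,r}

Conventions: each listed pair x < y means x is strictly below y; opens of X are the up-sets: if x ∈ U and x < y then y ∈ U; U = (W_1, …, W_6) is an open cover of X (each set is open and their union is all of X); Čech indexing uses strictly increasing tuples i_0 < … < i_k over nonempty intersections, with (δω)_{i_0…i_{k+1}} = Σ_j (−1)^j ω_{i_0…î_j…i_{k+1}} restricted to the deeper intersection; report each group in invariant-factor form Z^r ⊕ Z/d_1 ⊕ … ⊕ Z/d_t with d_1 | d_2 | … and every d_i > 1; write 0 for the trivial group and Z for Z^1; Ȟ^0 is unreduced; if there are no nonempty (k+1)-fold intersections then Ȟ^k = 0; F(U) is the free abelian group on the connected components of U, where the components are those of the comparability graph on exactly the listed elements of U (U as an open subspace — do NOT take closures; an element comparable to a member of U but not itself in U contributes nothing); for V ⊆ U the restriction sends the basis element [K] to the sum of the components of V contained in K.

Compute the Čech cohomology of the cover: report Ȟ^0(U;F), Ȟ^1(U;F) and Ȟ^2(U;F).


Ȟ^0 = Z^13, Ȟ^1 = 0, Ȟ^2 = 0

nerve simplices:
  W12={d,p,t} W16={l,r} W23={f,g} W34={j,k,o} W45={i,s} W56={q}
components per intersection:
  W1: {b} {d} {l} {p,t} {r}
  W2: {d,h} {f} {g} {p,t}
  W3: {a,g} {e,o} {f} {j,k}
  W4: {i,m} {j,k} {o} {s}
  W5: {c} {i} {q} {s}
  W6: {l} {n,q} {r}
  W12: {d} {p,t}
  W16: {l} {r}
  W23: {f} {g}
  W34: {j,k} {o}
  W45: {i} {s}
  W56: {q}
C dims 24,11; δ0: rk 11, SNF 1^11
degree 0: 24−11−0 = 13 → Ȟ^0 ≅ Z^13
degree 1: 11−0−11 = 0 → Ȟ^1 ≅ 0
degree 2: 0−0−0 = 0 → Ȟ^2 ≅ 0


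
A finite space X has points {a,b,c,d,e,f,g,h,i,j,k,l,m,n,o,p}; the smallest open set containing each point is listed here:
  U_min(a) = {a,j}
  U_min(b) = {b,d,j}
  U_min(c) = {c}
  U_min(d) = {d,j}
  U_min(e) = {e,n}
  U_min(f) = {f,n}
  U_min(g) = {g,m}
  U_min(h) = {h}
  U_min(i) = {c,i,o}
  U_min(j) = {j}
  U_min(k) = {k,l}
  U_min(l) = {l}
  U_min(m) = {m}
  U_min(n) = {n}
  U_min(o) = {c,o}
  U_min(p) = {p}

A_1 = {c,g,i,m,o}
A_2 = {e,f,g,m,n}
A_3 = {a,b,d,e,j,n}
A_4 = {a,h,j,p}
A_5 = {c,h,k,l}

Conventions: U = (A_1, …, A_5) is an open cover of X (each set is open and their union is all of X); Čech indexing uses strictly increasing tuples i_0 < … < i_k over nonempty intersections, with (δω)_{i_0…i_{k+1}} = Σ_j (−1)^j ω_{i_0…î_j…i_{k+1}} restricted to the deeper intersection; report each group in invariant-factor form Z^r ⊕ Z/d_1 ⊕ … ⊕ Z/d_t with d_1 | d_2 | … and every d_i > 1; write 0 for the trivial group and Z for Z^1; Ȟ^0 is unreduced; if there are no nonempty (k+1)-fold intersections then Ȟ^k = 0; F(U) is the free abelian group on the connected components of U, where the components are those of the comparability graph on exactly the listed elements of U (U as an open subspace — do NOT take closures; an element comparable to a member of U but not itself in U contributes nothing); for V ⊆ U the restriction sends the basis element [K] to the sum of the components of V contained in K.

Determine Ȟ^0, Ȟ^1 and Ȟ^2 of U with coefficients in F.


nerve simplices:
  A12={g,m} A15={c} A23={e,n} A34={a,j} A45={h}
components per intersection:
  A1: {c,i,o} {g,m}
  A2: {e,f,n} {g,m}
  A3: {a,b,d,j} {e,n}
  A4: {a,j} {h} {p}
  A5: {c} {h} {k,l}
  A12: {g,m}
  A15: {c}
  A23: {e,n}
  A34: {a,j}
  A45: {h}
C dims 12,5; δ0: rk 5, SNF 1^5
degree 0: 12−5−0 = 7 → Ȟ^0 ≅ Z^7
degree 1: 5−0−5 = 0 → Ȟ^1 ≅ 0
degree 2: 0−0−0 = 0 → Ȟ^2 ≅ 0

Ȟ^0(U;F) ≅ Z^7,  Ȟ^1(U;F) ≅ 0,  Ȟ^2(U;F) ≅ 0


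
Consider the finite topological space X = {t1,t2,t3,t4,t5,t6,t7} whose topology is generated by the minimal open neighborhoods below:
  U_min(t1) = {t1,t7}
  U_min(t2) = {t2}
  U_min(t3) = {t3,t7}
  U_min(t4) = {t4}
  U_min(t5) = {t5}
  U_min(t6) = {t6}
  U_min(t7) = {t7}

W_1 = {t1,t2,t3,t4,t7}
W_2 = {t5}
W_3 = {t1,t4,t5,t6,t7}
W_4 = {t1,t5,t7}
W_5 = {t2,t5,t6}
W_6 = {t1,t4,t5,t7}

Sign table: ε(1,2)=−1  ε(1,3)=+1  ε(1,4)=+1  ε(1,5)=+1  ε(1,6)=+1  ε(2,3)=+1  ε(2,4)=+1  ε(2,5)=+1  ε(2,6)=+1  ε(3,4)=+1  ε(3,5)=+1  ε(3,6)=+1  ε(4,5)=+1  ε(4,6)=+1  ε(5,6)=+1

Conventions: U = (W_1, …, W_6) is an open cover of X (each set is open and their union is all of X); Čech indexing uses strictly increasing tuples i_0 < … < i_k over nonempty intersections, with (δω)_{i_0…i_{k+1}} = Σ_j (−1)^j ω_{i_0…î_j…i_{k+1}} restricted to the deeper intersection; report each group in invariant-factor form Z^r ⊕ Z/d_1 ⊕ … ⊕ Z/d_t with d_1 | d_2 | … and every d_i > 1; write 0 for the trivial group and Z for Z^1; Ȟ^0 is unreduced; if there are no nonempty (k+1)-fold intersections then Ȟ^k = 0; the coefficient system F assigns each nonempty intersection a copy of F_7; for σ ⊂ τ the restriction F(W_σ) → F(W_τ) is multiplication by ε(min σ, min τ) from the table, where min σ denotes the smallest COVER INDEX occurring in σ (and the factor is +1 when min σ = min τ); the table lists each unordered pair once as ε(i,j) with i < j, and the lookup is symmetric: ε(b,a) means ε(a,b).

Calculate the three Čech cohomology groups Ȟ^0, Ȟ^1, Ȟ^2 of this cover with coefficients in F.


Ȟ^0 = Z/7, Ȟ^1 = Z/7, Ȟ^2 = 0

intersection data:
  W13={t1,t4,t7} W14={t1,t7} W15={t2} W16={t1,t4,t7} W23={t5} W24={t5} W25={t5} W26={t5} W34={t1,t5,t7} W35={t5,t6} W36={t1,t4,t5,t7} W45={t5} W46={t1,t5,t7} W56={t5}
  W134={t1,t7} W136={t1,t4,t7} W146={t1,t7} W234={t5} W235={t5} W236={t5} W245={t5} W246={t5} W256={t5} W345={t5} W346={t1,t5,t7} W356={t5} W456={t5}
  W1346={t1,t7} W2345={t5} W2346={t5} W2356={t5} W2456={t5} W3456={t5}
  W23456={t5}
C dims 6,14,13,6; δ0: rk_F7 5; δ1: rk_F7 8; δ2: rk_F7 5
Ȟ^0 = (6 − 5) − 0 = 1, so Ȟ^0 ≅ Z/7
Ȟ^1 = (14 − 8) − 5 = 1, so Ȟ^1 ≅ Z/7
Ȟ^2 = (13 − 5) − 8 = 0, so Ȟ^2 ≅ 0


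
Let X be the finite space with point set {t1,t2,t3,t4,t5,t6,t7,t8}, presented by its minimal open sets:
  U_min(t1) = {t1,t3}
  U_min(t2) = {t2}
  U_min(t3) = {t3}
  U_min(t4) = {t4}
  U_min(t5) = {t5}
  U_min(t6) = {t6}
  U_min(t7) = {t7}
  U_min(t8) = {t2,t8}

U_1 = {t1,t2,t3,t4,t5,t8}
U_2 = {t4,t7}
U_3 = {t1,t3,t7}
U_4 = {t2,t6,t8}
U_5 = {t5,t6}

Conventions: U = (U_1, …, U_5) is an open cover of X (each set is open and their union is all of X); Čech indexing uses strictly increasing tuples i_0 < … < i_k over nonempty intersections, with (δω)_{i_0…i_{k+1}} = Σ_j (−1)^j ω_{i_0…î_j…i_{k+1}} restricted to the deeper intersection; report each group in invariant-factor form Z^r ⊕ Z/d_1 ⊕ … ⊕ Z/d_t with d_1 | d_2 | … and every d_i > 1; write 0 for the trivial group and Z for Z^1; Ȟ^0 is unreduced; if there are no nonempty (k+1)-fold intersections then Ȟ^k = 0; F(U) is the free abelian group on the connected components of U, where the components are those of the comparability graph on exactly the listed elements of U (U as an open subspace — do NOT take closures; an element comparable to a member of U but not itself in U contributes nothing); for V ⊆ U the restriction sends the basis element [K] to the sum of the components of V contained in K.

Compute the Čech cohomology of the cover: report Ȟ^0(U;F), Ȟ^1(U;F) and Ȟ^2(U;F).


nonempty overlaps:
  U12={t4} U13={t1,t3} U14={t2,t8} U15={t5} U23={t7} U45={t6}
components per intersection:
  U1: {t1,t3} {t2,t8} {t4} {t5}
  U2: {t4} {t7}
  U3: {t1,t3} {t7}
  U4: {t2,t8} {t6}
  U5: {t5} {t6}
  U12: {t4}
  U13: {t1,t3}
  U14: {t2,t8}
  U15: {t5}
  U23: {t7}
  U45: {t6}
C dims 12,6; δ0: rk 6, SNF 1^6
degree 0: 12−6−0 = 6 → Ȟ^0 ≅ Z^6
degree 1: 6−0−6 = 0 → Ȟ^1 ≅ 0
degree 2: 0−0−0 = 0 → Ȟ^2 ≅ 0

Ȟ^0(U;F) ≅ Z^6; Ȟ^1(U;F) ≅ 0; Ȟ^2(U;F) ≅ 0


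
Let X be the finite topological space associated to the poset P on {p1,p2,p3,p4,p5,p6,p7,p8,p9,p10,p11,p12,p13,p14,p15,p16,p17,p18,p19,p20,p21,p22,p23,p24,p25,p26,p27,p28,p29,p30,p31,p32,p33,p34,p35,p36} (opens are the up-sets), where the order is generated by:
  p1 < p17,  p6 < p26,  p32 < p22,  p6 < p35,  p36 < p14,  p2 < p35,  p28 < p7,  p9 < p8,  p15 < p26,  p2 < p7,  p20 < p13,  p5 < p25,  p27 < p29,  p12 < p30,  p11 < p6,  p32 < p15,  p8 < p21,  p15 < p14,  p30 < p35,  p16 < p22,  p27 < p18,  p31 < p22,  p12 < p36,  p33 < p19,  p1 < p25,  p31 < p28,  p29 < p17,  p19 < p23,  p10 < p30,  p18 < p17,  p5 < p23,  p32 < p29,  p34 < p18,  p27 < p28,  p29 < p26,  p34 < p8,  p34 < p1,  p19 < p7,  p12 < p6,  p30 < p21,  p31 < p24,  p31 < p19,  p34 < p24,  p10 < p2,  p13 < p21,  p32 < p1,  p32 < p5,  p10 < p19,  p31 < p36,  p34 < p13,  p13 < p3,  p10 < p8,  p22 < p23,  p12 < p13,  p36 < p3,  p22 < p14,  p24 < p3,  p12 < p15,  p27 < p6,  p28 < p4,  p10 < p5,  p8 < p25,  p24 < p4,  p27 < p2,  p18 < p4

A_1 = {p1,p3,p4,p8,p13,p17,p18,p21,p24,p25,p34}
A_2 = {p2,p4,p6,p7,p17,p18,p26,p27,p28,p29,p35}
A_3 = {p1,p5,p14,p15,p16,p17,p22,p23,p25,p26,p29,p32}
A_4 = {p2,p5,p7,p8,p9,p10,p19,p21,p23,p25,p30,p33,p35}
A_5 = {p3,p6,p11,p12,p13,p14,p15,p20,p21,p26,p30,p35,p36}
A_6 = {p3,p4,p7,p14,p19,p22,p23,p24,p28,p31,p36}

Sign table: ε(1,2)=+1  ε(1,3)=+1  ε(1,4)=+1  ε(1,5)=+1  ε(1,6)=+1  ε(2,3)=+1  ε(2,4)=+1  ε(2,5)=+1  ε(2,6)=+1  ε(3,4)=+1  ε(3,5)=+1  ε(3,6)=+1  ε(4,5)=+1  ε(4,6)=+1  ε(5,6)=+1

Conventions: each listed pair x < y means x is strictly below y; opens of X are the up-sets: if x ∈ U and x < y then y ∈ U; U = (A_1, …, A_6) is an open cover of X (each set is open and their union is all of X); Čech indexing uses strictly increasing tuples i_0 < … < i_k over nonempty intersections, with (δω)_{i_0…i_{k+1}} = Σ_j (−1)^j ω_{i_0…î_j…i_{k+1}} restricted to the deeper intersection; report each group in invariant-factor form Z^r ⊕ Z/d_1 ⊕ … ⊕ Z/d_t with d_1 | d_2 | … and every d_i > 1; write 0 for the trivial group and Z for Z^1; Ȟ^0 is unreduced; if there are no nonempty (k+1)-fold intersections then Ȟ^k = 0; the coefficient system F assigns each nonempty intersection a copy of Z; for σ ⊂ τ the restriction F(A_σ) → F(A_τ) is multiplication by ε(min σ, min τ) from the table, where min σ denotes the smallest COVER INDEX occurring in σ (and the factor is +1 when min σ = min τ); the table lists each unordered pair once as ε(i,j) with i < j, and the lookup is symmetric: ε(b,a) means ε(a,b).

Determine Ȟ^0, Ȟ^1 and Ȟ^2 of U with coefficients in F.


Ȟ^0(U;F) ≅ Z, Ȟ^1(U;F) ≅ 0 and Ȟ^2(U;F) ≅ Z/2

nerve simplices:
  A12={p4,p17,p18} A13={p1,p17,p25} A14={p8,p21,p25} A15={p3,p13,p21} A16={p3,p4,p24} A23={p17,p26,p29} A24={p2,p7,p35} A25={p6,p26,p35} A26={p4,p7,p28} A34={p5,p23,p25} A35={p14,p15,p26} A36={p14,p22,p23} A45={p21,p30,p35} A46={p7,p19,p23} A56={p3,p14,p36}
  A123={p17} A126={p4} A134={p25} A145={p21} A156={p3} A235={p26} A245={p35} A246={p7} A346={p23} A356={p14}
C dims 6,15,10; δ0: rk 5, SNF 1^5; δ1: rk 10, SNF 1^9·2
degree 0: 6−5−0 = 1 → Ȟ^0 ≅ Z
degree 1: 15−10−5 = 0 → Ȟ^1 ≅ 0
degree 2: 10−0−10 = 0 plus torsion [2] → Ȟ^2 ≅ Z/2


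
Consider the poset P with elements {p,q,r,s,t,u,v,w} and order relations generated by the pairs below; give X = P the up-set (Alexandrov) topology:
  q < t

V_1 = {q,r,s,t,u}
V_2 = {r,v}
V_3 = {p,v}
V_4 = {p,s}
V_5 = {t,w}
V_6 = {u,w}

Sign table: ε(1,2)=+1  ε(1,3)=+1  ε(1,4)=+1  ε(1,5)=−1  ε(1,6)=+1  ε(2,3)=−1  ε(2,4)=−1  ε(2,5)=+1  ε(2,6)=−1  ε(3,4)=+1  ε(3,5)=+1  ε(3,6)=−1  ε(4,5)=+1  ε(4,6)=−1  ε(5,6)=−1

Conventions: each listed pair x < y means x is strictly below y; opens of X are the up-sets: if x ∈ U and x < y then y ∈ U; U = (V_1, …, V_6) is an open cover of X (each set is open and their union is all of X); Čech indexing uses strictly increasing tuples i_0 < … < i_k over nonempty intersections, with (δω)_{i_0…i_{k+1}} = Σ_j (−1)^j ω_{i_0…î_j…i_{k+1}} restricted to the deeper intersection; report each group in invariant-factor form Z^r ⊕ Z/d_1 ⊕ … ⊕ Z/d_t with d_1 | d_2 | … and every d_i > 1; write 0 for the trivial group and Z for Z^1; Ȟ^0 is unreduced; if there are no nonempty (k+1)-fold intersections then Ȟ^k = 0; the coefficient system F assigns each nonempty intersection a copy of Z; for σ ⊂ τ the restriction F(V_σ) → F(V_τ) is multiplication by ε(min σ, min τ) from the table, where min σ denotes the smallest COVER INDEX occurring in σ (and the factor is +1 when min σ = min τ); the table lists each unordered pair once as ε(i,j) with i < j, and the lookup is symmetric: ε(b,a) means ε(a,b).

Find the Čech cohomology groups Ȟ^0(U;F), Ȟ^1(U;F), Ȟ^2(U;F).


Ȟ^0 ≅ 0,  Ȟ^1 ≅ Z ⊕ Z/2,  Ȟ^2 ≅ 0

nonempty overlaps:
  V12={r} V14={s} V15={t} V16={u} V23={v} V34={p} V56={w}
C dims 6,7; δ0: rk 6, SNF 1^5·2
degree 0: 6−6−0 = 0 → Ȟ^0 ≅ 0
degree 1: 7−0−6 = 1 plus torsion [2] → Ȟ^1 ≅ Z ⊕ Z/2
degree 2: 0−0−0 = 0 → Ȟ^2 ≅ 0


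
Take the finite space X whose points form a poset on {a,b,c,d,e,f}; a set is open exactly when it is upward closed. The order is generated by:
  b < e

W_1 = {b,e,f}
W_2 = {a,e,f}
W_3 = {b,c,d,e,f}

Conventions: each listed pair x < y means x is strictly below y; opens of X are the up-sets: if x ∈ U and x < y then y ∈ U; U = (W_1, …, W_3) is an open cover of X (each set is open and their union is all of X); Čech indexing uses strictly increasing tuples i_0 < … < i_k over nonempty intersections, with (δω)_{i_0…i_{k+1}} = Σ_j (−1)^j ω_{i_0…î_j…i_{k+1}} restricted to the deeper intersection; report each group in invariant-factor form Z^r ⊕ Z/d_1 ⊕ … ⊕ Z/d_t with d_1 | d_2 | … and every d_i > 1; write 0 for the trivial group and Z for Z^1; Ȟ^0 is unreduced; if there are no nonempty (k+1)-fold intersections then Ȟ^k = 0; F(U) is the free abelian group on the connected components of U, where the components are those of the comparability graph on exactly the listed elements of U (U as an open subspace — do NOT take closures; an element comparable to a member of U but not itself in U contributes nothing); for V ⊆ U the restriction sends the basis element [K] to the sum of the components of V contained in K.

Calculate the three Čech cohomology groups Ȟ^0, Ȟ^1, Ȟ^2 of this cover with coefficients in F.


nerve of the cover:
  W12={e,f} W13={b,e,f} W23={e,f}
  W123={e,f}
components per intersection:
  W1: {b,e} {f}
  W2: {a} {e} {f}
  W3: {b,e} {c} {d} {f}
  W12: {e} {f}
  W13: {b,e} {f}
  W23: {e} {f}
  W123: {e} {f}
C dims 9,6,2; δ0: rk 4, SNF 1^4; δ1: rk 2, SNF 1^2
Ȟ^0 = (9 − 4) − 0 = 5, so Ȟ^0 ≅ Z^5
Ȟ^1 = (6 − 2) − 4 = 0, so Ȟ^1 ≅ 0
Ȟ^2 = (2 − 0) − 2 = 0, so Ȟ^2 ≅ 0

Ȟ^0 = Z^5, Ȟ^1 = 0, Ȟ^2 = 0


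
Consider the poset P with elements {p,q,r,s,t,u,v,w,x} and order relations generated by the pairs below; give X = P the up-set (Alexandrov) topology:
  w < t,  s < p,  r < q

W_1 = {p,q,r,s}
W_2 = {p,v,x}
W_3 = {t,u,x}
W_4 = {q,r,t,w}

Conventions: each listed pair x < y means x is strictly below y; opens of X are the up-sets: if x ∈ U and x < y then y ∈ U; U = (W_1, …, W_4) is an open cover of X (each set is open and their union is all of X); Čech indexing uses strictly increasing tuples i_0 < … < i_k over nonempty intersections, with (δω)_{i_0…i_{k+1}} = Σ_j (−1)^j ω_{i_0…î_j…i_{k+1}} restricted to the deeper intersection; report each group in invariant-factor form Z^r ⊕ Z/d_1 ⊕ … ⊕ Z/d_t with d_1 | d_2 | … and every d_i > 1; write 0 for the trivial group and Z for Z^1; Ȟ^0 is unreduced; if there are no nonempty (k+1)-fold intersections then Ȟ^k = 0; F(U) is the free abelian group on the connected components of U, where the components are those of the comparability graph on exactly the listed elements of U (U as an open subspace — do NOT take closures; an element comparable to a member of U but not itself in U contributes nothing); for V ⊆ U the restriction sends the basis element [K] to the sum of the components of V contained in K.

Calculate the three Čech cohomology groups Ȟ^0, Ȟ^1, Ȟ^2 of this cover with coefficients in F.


nonempty overlaps:
  W12={p} W14={q,r} W23={x} W34={t}
components per intersection:
  W1: {p,s} {q,r}
  W2: {p} {v} {x}
  W3: {t} {u} {x}
  W4: {q,r} {t,w}
  W12: {p}
  W14: {q,r}
  W23: {x}
  W34: {t}
C dims 10,4; δ0: rk 4, SNF 1^4
degree 0: 10−4−0 = 6 → Ȟ^0 ≅ Z^6
degree 1: 4−0−4 = 0 → Ȟ^1 ≅ 0
degree 2: 0−0−0 = 0 → Ȟ^2 ≅ 0

Ȟ^0 ≅ Z^6,  Ȟ^1 ≅ 0,  Ȟ^2 ≅ 0


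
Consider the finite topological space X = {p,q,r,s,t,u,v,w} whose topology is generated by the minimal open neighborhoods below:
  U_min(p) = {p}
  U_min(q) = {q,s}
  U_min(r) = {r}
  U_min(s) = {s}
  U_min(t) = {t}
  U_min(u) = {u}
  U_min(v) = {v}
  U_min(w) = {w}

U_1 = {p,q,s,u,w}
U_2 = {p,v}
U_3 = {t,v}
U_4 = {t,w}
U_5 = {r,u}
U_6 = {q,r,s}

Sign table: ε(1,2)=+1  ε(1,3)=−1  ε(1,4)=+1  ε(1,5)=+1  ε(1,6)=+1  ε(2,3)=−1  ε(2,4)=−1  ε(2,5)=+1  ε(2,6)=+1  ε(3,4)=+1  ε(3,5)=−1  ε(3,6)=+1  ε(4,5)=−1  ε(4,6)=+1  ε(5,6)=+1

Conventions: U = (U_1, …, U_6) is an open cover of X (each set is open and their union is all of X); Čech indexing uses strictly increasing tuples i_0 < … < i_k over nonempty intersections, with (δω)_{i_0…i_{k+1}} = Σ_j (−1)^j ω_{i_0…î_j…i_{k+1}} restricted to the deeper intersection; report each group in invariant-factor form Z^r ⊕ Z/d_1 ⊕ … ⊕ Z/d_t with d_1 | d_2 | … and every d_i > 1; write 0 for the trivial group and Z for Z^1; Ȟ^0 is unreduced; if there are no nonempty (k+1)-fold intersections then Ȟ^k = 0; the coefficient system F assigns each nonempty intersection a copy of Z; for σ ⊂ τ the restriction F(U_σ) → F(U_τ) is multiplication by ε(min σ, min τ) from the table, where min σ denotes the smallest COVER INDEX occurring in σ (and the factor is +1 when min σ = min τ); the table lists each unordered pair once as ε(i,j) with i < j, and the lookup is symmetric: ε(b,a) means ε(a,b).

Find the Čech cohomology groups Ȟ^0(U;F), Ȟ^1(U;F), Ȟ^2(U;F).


nerve simplices:
  U12={p} U14={w} U15={u} U16={q,s} U23={v} U34={t} U56={r}
C dims 6,7; δ0: rk 6, SNF 1^5·2
degree 0: 6−6−0 = 0 → Ȟ^0 ≅ 0
degree 1: 7−0−6 = 1 plus torsion [2] → Ȟ^1 ≅ Z ⊕ Z/2
degree 2: 0−0−0 = 0 → Ȟ^2 ≅ 0

Ȟ^0(U;F) ≅ 0, Ȟ^1(U;F) ≅ Z ⊕ Z/2, Ȟ^2(U;F) ≅ 0


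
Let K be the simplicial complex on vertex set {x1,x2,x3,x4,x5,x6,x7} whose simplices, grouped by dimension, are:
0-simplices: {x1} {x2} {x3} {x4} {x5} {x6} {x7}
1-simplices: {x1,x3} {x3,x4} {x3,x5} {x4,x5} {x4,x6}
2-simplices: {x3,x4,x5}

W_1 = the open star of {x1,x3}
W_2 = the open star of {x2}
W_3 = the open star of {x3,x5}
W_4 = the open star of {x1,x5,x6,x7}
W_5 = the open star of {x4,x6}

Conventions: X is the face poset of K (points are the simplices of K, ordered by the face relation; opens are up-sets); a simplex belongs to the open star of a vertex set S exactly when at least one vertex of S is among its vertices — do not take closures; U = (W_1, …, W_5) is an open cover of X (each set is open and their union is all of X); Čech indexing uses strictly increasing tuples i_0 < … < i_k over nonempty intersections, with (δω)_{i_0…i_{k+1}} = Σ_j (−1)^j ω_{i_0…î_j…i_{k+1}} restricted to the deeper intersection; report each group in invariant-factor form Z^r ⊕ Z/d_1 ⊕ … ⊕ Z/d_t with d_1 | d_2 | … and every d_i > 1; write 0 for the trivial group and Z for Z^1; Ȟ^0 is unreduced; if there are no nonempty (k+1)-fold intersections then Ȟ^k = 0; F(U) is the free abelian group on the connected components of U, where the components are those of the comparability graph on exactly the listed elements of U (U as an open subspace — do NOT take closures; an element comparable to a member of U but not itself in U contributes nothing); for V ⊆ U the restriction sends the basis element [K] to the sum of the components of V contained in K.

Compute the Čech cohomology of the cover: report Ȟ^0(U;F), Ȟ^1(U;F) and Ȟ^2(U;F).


nonempty intersections:
  W1={{x1},{x3},{x1,x3},{x3,x4},{x3,x5},{x3,x4,x5}} W2={{x2}} W3={{x3},{x5},{x1,x3},{x3,x4},{x3,x5},{x4,x5},{x3,x4,x5}} W4={{x1},{x5},{x6},{x7},{x1,x3},{x3,x5},{x4,x5},{x4,x6},{x3,x4,x5}} W5={{x4},{x6},{x3,x4},{x4,x5},{x4,x6},{x3,x4,x5}}
  W13={{x3},{x1,x3},{x3,x4},{x3,x5},{x3,x4,x5}} W14={{x1},{x1,x3},{x3,x5},{x3,x4,x5}} W15={{x3,x4},{x3,x4,x5}} W34={{x5},{x1,x3},{x3,x5},{x4,x5},{x3,x4,x5}} W35={{x3,x4},{x4,x5},{x3,x4,x5}} W45={{x6},{x4,x5},{x4,x6},{x3,x4,x5}}
  W134={{x1,x3},{x3,x5},{x3,x4,x5}} W135={{x3,x4},{x3,x4,x5}} W145={{x3,x4,x5}} W345={{x4,x5},{x3,x4,x5}}
  W1345={{x3,x4,x5}}
components per intersection:
  W1: {{x1},{x3},{x1,x3},{x3,x4},{x3,x5},{x3,x4,x5}}
  W2: {{x2}}
  W3: {{x3},{x5},{x1,x3},{x3,x4},{x3,x5},{x4,x5},{x3,x4,x5}}
  W4: {{x1},{x1,x3}} {{x5},{x3,x5},{x4,x5},{x3,x4,x5}} {{x6},{x4,x6}} {{x7}}
  W5: {{x4},{x6},{x3,x4},{x4,x5},{x4,x6},{x3,x4,x5}}
  W13: {{x3},{x1,x3},{x3,x4},{x3,x5},{x3,x4,x5}}
  W14: {{x1},{x1,x3}} {{x3,x5},{x3,x4,x5}}
  W15: {{x3,x4},{x3,x4,x5}}
  W34: {{x5},{x3,x5},{x4,x5},{x3,x4,x5}} {{x1,x3}}
  W35: {{x3,x4},{x4,x5},{x3,x4,x5}}
  W45: {{x6},{x4,x6}} {{x4,x5},{x3,x4,x5}}
  W134: {{x1,x3}} {{x3,x5},{x3,x4,x5}}
  W135: {{x3,x4},{x3,x4,x5}}
  W145: {{x3,x4,x5}}
  W345: {{x4,x5},{x3,x4,x5}}
  W1345: {{x3,x4,x5}}
C dims 8,9,5,1; δ0: rk 5, SNF 1^5; δ1: rk 4, SNF 1^4; δ2: rk 1, SNF 1^1
Ȟ^0: (8−5)−0=3 ⇒ Z^3
Ȟ^1: (9−4)−5=0 ⇒ 0
Ȟ^2: (5−1)−4=0 ⇒ 0

Ȟ^0 = Z^3; Ȟ^1 = 0; Ȟ^2 = 0
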